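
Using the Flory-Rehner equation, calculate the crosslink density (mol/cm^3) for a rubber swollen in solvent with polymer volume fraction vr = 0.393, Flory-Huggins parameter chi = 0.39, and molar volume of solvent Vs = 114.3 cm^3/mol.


ln(1 - vr) = ln(1 - 0.393) = -0.4992
Numerator = -((-0.4992) + 0.393 + 0.39 * 0.393^2) = 0.0460
Denominator = 114.3 * (0.393^(1/3) - 0.393/2) = 61.2629
nu = 0.0460 / 61.2629 = 7.5072e-04 mol/cm^3

7.5072e-04 mol/cm^3


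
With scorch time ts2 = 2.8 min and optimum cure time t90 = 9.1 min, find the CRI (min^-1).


CRI = 100 / (t90 - ts2)
= 100 / (9.1 - 2.8)
= 100 / 6.3
= 15.87 min^-1

15.87 min^-1


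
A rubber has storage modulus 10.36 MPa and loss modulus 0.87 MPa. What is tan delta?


tan delta = E'' / E'
= 0.87 / 10.36
= 0.084

tan delta = 0.084


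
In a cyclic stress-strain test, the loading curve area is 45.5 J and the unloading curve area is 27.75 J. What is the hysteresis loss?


Hysteresis loss = loading - unloading
= 45.5 - 27.75
= 17.75 J

17.75 J


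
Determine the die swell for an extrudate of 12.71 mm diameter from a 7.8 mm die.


Die swell ratio = D_extrudate / D_die
= 12.71 / 7.8
= 1.629

Die swell = 1.629


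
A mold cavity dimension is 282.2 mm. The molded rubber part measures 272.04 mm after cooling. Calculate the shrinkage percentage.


Shrinkage = (mold - part) / mold * 100
= (282.2 - 272.04) / 282.2 * 100
= 10.16 / 282.2 * 100
= 3.6%

3.6%


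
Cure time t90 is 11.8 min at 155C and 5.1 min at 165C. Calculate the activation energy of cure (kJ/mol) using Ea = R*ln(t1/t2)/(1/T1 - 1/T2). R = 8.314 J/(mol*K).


T1 = 428.15 K, T2 = 438.15 K
1/T1 - 1/T2 = 5.3307e-05
ln(t1/t2) = ln(11.8/5.1) = 0.8389
Ea = 8.314 * 0.8389 / 5.3307e-05 = 130833.1352 J/mol
Ea = 130.83 kJ/mol

130.83 kJ/mol


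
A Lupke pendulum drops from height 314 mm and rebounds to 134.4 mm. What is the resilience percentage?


Resilience = h_rebound / h_drop * 100
= 134.4 / 314 * 100
= 42.8%

42.8%


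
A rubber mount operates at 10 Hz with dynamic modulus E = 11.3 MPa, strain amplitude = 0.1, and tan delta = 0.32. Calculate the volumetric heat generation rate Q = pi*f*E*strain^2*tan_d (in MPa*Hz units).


Q = pi * f * E * strain^2 * tan_d
= pi * 10 * 11.3 * 0.1^2 * 0.32
= pi * 10 * 11.3 * 0.0100 * 0.32
= 1.1360

Q = 1.1360


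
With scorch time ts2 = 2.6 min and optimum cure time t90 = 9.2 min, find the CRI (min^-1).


CRI = 100 / (t90 - ts2)
= 100 / (9.2 - 2.6)
= 100 / 6.6
= 15.15 min^-1

15.15 min^-1


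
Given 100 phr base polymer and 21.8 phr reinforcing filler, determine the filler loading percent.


Filler % = filler / (rubber + filler) * 100
= 21.8 / (100 + 21.8) * 100
= 21.8 / 121.8 * 100
= 17.9%

17.9%


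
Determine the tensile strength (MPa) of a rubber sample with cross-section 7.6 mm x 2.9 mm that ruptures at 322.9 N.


Area = width * thickness = 7.6 * 2.9 = 22.04 mm^2
TS = force / area = 322.9 / 22.04 = 14.65 MPa

14.65 MPa


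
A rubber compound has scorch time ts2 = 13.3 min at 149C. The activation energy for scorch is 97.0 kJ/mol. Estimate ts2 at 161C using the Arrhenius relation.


Convert temperatures: T1 = 149 + 273.15 = 422.15 K, T2 = 161 + 273.15 = 434.15 K
ts2_new = 13.3 * exp(97000 / 8.314 * (1/434.15 - 1/422.15))
1/T2 - 1/T1 = -6.5475e-05
ts2_new = 6.2 min

6.2 min


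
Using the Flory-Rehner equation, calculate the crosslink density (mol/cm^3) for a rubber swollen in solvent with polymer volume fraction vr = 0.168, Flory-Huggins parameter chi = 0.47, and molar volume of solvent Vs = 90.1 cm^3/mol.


ln(1 - vr) = ln(1 - 0.168) = -0.1839
Numerator = -((-0.1839) + 0.168 + 0.47 * 0.168^2) = 0.0027
Denominator = 90.1 * (0.168^(1/3) - 0.168/2) = 42.1474
nu = 0.0027 / 42.1474 = 6.3054e-05 mol/cm^3

6.3054e-05 mol/cm^3


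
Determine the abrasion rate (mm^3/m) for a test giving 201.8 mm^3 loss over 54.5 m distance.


Rate = volume_loss / distance
= 201.8 / 54.5
= 3.703 mm^3/m

3.703 mm^3/m


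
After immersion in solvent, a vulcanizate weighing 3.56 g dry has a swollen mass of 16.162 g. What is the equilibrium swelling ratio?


Q = W_swollen / W_dry
Q = 16.162 / 3.56
Q = 4.54

Q = 4.54


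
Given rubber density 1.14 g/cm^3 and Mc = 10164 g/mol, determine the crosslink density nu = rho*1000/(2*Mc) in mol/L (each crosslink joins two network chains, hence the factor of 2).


nu = rho * 1000 / (2 * Mc)
nu = 1.14 * 1000 / (2 * 10164)
nu = 1140.0 / 20328
nu = 0.0561 mol/L

0.0561 mol/L


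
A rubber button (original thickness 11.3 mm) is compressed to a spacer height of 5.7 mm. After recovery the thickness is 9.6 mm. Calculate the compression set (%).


CS = (t0 - recovered) / (t0 - ts) * 100
= (11.3 - 9.6) / (11.3 - 5.7) * 100
= 1.7 / 5.6 * 100
= 30.4%

30.4%


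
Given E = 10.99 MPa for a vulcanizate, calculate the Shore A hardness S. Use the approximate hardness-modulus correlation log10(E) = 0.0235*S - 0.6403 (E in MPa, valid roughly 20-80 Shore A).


log10(E) = 0.0235*S - 0.6403  =>  S = (log10(E) + 0.6403) / 0.0235
log10(10.99) = 1.040998
S = (1.040998 + 0.6403) / 0.0235 = 1.681298 / 0.0235
S = 71.5

Shore A = 71.5


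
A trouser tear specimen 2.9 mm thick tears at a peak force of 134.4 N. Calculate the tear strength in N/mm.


Tear strength = force / thickness
= 134.4 / 2.9
= 46.34 N/mm

46.34 N/mm


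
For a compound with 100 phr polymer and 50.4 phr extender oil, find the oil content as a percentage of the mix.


Oil % = oil / (100 + oil) * 100
= 50.4 / (100 + 50.4) * 100
= 50.4 / 150.4 * 100
= 33.51%

33.51%


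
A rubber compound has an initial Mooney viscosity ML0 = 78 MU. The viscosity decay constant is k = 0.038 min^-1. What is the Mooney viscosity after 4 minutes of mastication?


ML = ML0 * exp(-k * t)
ML = 78 * exp(-0.038 * 4)
ML = 78 * 0.8590
ML = 67.0 MU

67.0 MU


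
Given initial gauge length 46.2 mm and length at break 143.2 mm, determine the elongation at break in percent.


Elongation = (Lf - L0) / L0 * 100
= (143.2 - 46.2) / 46.2 * 100
= 97.0 / 46.2 * 100
= 210.0%

210.0%


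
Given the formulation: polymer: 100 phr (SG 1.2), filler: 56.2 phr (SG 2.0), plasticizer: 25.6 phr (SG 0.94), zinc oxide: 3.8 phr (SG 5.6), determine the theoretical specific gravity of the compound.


Sum of weights = 185.6
Volume contributions:
  polymer: 100/1.2 = 83.3333
  filler: 56.2/2.0 = 28.1000
  plasticizer: 25.6/0.94 = 27.2340
  zinc oxide: 3.8/5.6 = 0.6786
Sum of volumes = 139.3459
SG = 185.6 / 139.3459 = 1.332

SG = 1.332


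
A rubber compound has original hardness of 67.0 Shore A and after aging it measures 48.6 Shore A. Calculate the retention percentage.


Retention = aged / original * 100
= 48.6 / 67.0 * 100
= 72.5%

72.5%


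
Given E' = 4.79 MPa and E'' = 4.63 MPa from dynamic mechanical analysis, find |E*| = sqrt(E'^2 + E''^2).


|E*| = sqrt(E'^2 + E''^2)
= sqrt(4.79^2 + 4.63^2)
= sqrt(22.9441 + 21.4369)
= 6.662 MPa

6.662 MPa


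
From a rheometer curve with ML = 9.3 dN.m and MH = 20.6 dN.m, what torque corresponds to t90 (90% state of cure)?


M90 = ML + 0.9 * (MH - ML)
M90 = 9.3 + 0.9 * (20.6 - 9.3)
M90 = 9.3 + 0.9 * 11.3
M90 = 19.47 dN.m

19.47 dN.m


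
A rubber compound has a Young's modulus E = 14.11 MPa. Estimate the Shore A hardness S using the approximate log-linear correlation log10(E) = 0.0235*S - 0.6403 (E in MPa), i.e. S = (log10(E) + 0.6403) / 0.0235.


log10(E) = 0.0235*S - 0.6403  =>  S = (log10(E) + 0.6403) / 0.0235
log10(14.11) = 1.149527
S = (1.149527 + 0.6403) / 0.0235 = 1.789827 / 0.0235
S = 76.2

Shore A = 76.2


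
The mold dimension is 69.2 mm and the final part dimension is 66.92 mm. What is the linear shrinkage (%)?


Shrinkage = (mold - part) / mold * 100
= (69.2 - 66.92) / 69.2 * 100
= 2.28 / 69.2 * 100
= 3.29%

3.29%


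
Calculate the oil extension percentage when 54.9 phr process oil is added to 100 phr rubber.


Oil % = oil / (100 + oil) * 100
= 54.9 / (100 + 54.9) * 100
= 54.9 / 154.9 * 100
= 35.44%

35.44%


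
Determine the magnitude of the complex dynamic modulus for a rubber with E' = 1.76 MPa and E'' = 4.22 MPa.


|E*| = sqrt(E'^2 + E''^2)
= sqrt(1.76^2 + 4.22^2)
= sqrt(3.0976 + 17.8084)
= 4.572 MPa

4.572 MPa


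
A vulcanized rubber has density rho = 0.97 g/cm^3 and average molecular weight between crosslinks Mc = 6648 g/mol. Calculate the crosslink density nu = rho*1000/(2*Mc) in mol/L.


nu = rho * 1000 / (2 * Mc)
nu = 0.97 * 1000 / (2 * 6648)
nu = 970.0 / 13296
nu = 0.0730 mol/L

0.0730 mol/L


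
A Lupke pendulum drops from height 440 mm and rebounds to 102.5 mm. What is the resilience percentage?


Resilience = h_rebound / h_drop * 100
= 102.5 / 440 * 100
= 23.3%

23.3%


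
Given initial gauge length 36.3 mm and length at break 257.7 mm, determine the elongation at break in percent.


Elongation = (Lf - L0) / L0 * 100
= (257.7 - 36.3) / 36.3 * 100
= 221.4 / 36.3 * 100
= 609.9%

609.9%


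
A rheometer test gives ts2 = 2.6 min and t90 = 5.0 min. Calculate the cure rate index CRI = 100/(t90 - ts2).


CRI = 100 / (t90 - ts2)
= 100 / (5.0 - 2.6)
= 100 / 2.4
= 41.67 min^-1

41.67 min^-1


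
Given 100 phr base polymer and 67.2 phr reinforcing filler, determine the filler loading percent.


Filler % = filler / (rubber + filler) * 100
= 67.2 / (100 + 67.2) * 100
= 67.2 / 167.2 * 100
= 40.19%

40.19%


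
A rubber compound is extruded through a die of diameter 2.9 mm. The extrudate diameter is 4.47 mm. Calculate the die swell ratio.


Die swell ratio = D_extrudate / D_die
= 4.47 / 2.9
= 1.541

Die swell = 1.541


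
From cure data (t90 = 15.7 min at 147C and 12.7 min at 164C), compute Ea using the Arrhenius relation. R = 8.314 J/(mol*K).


T1 = 420.15 K, T2 = 437.15 K
1/T1 - 1/T2 = 9.2558e-05
ln(t1/t2) = ln(15.7/12.7) = 0.2121
Ea = 8.314 * 0.2121 / 9.2558e-05 = 19048.1184 J/mol
Ea = 19.05 kJ/mol

19.05 kJ/mol


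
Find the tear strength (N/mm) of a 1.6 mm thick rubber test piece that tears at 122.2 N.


Tear strength = force / thickness
= 122.2 / 1.6
= 76.38 N/mm

76.38 N/mm


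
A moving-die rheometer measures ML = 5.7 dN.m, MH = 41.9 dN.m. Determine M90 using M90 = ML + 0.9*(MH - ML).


M90 = ML + 0.9 * (MH - ML)
M90 = 5.7 + 0.9 * (41.9 - 5.7)
M90 = 5.7 + 0.9 * 36.2
M90 = 38.28 dN.m

38.28 dN.m


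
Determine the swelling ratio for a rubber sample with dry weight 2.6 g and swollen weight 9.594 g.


Q = W_swollen / W_dry
Q = 9.594 / 2.6
Q = 3.69

Q = 3.69


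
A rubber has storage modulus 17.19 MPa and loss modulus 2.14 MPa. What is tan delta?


tan delta = E'' / E'
= 2.14 / 17.19
= 0.1245

tan delta = 0.1245


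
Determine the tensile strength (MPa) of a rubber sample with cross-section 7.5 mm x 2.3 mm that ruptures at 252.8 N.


Area = width * thickness = 7.5 * 2.3 = 17.25 mm^2
TS = force / area = 252.8 / 17.25 = 14.66 MPa

14.66 MPa


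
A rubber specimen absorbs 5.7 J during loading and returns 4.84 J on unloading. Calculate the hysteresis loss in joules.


Hysteresis loss = loading - unloading
= 5.7 - 4.84
= 0.86 J

0.86 J


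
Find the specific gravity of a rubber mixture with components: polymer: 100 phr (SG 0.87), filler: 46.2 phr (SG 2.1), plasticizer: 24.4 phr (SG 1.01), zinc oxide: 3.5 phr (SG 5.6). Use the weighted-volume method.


Sum of weights = 174.1
Volume contributions:
  polymer: 100/0.87 = 114.9425
  filler: 46.2/2.1 = 22.0000
  plasticizer: 24.4/1.01 = 24.1584
  zinc oxide: 3.5/5.6 = 0.6250
Sum of volumes = 161.7259
SG = 174.1 / 161.7259 = 1.077

SG = 1.077


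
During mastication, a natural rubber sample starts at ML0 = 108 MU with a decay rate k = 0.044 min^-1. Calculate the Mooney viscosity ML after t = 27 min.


ML = ML0 * exp(-k * t)
ML = 108 * exp(-0.044 * 27)
ML = 108 * 0.3048
ML = 32.92 MU

32.92 MU


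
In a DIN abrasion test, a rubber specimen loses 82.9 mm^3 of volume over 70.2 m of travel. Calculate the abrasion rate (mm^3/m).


Rate = volume_loss / distance
= 82.9 / 70.2
= 1.181 mm^3/m

1.181 mm^3/m


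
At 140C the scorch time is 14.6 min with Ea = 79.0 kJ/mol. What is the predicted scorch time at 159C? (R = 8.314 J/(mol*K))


Convert temperatures: T1 = 140 + 273.15 = 413.15 K, T2 = 159 + 273.15 = 432.15 K
ts2_new = 14.6 * exp(79000 / 8.314 * (1/432.15 - 1/413.15))
1/T2 - 1/T1 = -1.0642e-04
ts2_new = 5.31 min

5.31 min


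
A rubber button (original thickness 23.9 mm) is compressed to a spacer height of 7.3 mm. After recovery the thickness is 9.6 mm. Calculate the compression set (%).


CS = (t0 - recovered) / (t0 - ts) * 100
= (23.9 - 9.6) / (23.9 - 7.3) * 100
= 14.3 / 16.6 * 100
= 86.1%

86.1%


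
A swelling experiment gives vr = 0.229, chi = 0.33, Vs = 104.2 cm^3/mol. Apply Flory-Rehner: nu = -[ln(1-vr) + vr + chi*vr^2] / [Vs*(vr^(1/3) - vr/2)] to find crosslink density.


ln(1 - vr) = ln(1 - 0.229) = -0.2601
Numerator = -((-0.2601) + 0.229 + 0.33 * 0.229^2) = 0.0138
Denominator = 104.2 * (0.229^(1/3) - 0.229/2) = 51.8190
nu = 0.0138 / 51.8190 = 2.6557e-04 mol/cm^3

2.6557e-04 mol/cm^3


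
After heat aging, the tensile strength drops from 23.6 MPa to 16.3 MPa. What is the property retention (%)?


Retention = aged / original * 100
= 16.3 / 23.6 * 100
= 69.1%

69.1%


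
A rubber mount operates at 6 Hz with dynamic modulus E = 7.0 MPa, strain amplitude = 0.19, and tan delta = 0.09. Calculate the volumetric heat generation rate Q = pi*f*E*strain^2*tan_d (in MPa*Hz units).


Q = pi * f * E * strain^2 * tan_d
= pi * 6 * 7.0 * 0.19^2 * 0.09
= pi * 6 * 7.0 * 0.0361 * 0.09
= 0.4287

Q = 0.4287


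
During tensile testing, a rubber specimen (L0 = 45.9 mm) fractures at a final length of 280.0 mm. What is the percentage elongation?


Elongation = (Lf - L0) / L0 * 100
= (280.0 - 45.9) / 45.9 * 100
= 234.1 / 45.9 * 100
= 510.0%

510.0%


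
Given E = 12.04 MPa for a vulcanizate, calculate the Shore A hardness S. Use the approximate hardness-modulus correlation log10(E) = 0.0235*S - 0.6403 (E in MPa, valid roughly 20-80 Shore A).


log10(E) = 0.0235*S - 0.6403  =>  S = (log10(E) + 0.6403) / 0.0235
log10(12.04) = 1.080626
S = (1.080626 + 0.6403) / 0.0235 = 1.720926 / 0.0235
S = 73.2

Shore A = 73.2


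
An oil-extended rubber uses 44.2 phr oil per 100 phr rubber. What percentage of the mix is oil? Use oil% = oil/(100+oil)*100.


Oil % = oil / (100 + oil) * 100
= 44.2 / (100 + 44.2) * 100
= 44.2 / 144.2 * 100
= 30.65%

30.65%


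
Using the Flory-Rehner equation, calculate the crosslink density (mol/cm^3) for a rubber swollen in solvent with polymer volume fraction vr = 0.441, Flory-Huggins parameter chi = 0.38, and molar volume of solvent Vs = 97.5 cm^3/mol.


ln(1 - vr) = ln(1 - 0.441) = -0.5816
Numerator = -((-0.5816) + 0.441 + 0.38 * 0.441^2) = 0.0667
Denominator = 97.5 * (0.441^(1/3) - 0.441/2) = 52.7150
nu = 0.0667 / 52.7150 = 0.0013 mol/cm^3

0.0013 mol/cm^3


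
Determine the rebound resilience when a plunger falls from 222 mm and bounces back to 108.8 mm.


Resilience = h_rebound / h_drop * 100
= 108.8 / 222 * 100
= 49.0%

49.0%


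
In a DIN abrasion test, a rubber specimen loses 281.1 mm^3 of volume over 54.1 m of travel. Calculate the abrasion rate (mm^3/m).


Rate = volume_loss / distance
= 281.1 / 54.1
= 5.196 mm^3/m

5.196 mm^3/m


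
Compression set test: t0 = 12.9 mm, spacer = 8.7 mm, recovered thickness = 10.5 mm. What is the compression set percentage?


CS = (t0 - recovered) / (t0 - ts) * 100
= (12.9 - 10.5) / (12.9 - 8.7) * 100
= 2.4 / 4.2 * 100
= 57.1%

57.1%


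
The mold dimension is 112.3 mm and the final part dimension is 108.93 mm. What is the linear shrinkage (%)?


Shrinkage = (mold - part) / mold * 100
= (112.3 - 108.93) / 112.3 * 100
= 3.37 / 112.3 * 100
= 3.0%

3.0%


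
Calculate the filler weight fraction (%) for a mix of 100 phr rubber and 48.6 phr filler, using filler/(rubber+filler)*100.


Filler % = filler / (rubber + filler) * 100
= 48.6 / (100 + 48.6) * 100
= 48.6 / 148.6 * 100
= 32.71%

32.71%


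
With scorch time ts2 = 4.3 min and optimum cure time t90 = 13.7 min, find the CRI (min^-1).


CRI = 100 / (t90 - ts2)
= 100 / (13.7 - 4.3)
= 100 / 9.4
= 10.64 min^-1

10.64 min^-1


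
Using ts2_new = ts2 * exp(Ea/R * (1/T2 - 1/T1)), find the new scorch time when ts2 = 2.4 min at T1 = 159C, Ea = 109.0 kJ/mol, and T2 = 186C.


Convert temperatures: T1 = 159 + 273.15 = 432.15 K, T2 = 186 + 273.15 = 459.15 K
ts2_new = 2.4 * exp(109000 / 8.314 * (1/459.15 - 1/432.15))
1/T2 - 1/T1 = -1.3607e-04
ts2_new = 0.4 min

0.4 min


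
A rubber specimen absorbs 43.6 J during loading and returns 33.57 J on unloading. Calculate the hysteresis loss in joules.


Hysteresis loss = loading - unloading
= 43.6 - 33.57
= 10.03 J

10.03 J


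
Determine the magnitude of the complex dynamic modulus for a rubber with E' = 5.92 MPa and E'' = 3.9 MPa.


|E*| = sqrt(E'^2 + E''^2)
= sqrt(5.92^2 + 3.9^2)
= sqrt(35.0464 + 15.2100)
= 7.089 MPa

7.089 MPa


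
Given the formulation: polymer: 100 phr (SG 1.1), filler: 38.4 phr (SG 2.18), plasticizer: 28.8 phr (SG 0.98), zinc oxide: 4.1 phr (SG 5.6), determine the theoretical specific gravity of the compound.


Sum of weights = 171.3
Volume contributions:
  polymer: 100/1.1 = 90.9091
  filler: 38.4/2.18 = 17.6147
  plasticizer: 28.8/0.98 = 29.3878
  zinc oxide: 4.1/5.6 = 0.7321
Sum of volumes = 138.6437
SG = 171.3 / 138.6437 = 1.236

SG = 1.236


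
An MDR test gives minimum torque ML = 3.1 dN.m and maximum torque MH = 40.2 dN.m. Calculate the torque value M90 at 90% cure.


M90 = ML + 0.9 * (MH - ML)
M90 = 3.1 + 0.9 * (40.2 - 3.1)
M90 = 3.1 + 0.9 * 37.1
M90 = 36.49 dN.m

36.49 dN.m


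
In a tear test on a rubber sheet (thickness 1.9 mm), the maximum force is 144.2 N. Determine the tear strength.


Tear strength = force / thickness
= 144.2 / 1.9
= 75.89 N/mm

75.89 N/mm


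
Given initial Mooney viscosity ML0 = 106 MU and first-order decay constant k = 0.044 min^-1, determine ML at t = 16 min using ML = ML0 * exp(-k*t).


ML = ML0 * exp(-k * t)
ML = 106 * exp(-0.044 * 16)
ML = 106 * 0.4946
ML = 52.43 MU

52.43 MU


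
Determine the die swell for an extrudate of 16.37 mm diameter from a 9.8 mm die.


Die swell ratio = D_extrudate / D_die
= 16.37 / 9.8
= 1.67

Die swell = 1.67


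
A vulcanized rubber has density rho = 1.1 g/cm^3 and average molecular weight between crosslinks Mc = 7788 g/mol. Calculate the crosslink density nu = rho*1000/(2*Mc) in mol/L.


nu = rho * 1000 / (2 * Mc)
nu = 1.1 * 1000 / (2 * 7788)
nu = 1100.0 / 15576
nu = 0.0706 mol/L

0.0706 mol/L


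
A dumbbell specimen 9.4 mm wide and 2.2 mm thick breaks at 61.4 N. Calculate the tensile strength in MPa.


Area = width * thickness = 9.4 * 2.2 = 20.68 mm^2
TS = force / area = 61.4 / 20.68 = 2.97 MPa

2.97 MPa


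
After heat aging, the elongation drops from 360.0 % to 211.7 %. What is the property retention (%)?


Retention = aged / original * 100
= 211.7 / 360.0 * 100
= 58.8%

58.8%


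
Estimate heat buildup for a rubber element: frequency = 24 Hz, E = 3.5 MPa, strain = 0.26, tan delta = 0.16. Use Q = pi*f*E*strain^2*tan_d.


Q = pi * f * E * strain^2 * tan_d
= pi * 24 * 3.5 * 0.26^2 * 0.16
= pi * 24 * 3.5 * 0.0676 * 0.16
= 2.8543

Q = 2.8543


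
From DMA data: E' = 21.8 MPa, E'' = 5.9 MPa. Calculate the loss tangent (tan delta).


tan delta = E'' / E'
= 5.9 / 21.8
= 0.2706

tan delta = 0.2706


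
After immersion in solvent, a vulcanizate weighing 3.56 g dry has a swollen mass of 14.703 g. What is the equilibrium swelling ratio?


Q = W_swollen / W_dry
Q = 14.703 / 3.56
Q = 4.13

Q = 4.13


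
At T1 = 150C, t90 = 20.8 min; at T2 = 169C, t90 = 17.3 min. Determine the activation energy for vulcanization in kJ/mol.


T1 = 423.15 K, T2 = 442.15 K
1/T1 - 1/T2 = 1.0155e-04
ln(t1/t2) = ln(20.8/17.3) = 0.1842
Ea = 8.314 * 0.1842 / 1.0155e-04 = 15084.1070 J/mol
Ea = 15.08 kJ/mol

15.08 kJ/mol


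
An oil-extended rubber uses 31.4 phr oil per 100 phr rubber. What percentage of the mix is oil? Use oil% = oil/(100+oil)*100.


Oil % = oil / (100 + oil) * 100
= 31.4 / (100 + 31.4) * 100
= 31.4 / 131.4 * 100
= 23.9%

23.9%


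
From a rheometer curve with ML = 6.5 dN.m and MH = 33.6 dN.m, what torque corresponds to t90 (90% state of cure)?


M90 = ML + 0.9 * (MH - ML)
M90 = 6.5 + 0.9 * (33.6 - 6.5)
M90 = 6.5 + 0.9 * 27.1
M90 = 30.89 dN.m

30.89 dN.m


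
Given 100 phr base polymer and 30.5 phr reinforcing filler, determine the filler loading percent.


Filler % = filler / (rubber + filler) * 100
= 30.5 / (100 + 30.5) * 100
= 30.5 / 130.5 * 100
= 23.37%

23.37%


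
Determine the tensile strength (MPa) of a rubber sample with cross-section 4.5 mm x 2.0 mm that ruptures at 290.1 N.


Area = width * thickness = 4.5 * 2.0 = 9.0 mm^2
TS = force / area = 290.1 / 9.0 = 32.23 MPa

32.23 MPa


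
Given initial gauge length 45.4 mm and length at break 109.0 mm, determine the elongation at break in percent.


Elongation = (Lf - L0) / L0 * 100
= (109.0 - 45.4) / 45.4 * 100
= 63.6 / 45.4 * 100
= 140.1%

140.1%


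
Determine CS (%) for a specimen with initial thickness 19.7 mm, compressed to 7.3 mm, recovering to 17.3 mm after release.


CS = (t0 - recovered) / (t0 - ts) * 100
= (19.7 - 17.3) / (19.7 - 7.3) * 100
= 2.4 / 12.4 * 100
= 19.4%

19.4%


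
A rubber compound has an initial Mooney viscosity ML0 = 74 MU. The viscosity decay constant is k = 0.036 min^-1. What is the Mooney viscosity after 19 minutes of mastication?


ML = ML0 * exp(-k * t)
ML = 74 * exp(-0.036 * 19)
ML = 74 * 0.5046
ML = 37.34 MU

37.34 MU


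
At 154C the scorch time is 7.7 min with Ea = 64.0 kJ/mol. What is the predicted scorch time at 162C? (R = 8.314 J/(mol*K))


Convert temperatures: T1 = 154 + 273.15 = 427.15 K, T2 = 162 + 273.15 = 435.15 K
ts2_new = 7.7 * exp(64000 / 8.314 * (1/435.15 - 1/427.15))
1/T2 - 1/T1 = -4.3040e-05
ts2_new = 5.53 min

5.53 min


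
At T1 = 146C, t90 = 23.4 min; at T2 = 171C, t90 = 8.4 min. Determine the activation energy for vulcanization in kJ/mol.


T1 = 419.15 K, T2 = 444.15 K
1/T1 - 1/T2 = 1.3429e-04
ln(t1/t2) = ln(23.4/8.4) = 1.0245
Ea = 8.314 * 1.0245 / 1.3429e-04 = 63428.2809 J/mol
Ea = 63.43 kJ/mol

63.43 kJ/mol


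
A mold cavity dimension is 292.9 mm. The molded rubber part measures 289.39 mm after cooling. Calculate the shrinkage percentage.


Shrinkage = (mold - part) / mold * 100
= (292.9 - 289.39) / 292.9 * 100
= 3.51 / 292.9 * 100
= 1.2%

1.2%


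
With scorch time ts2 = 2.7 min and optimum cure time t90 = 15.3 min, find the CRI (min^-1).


CRI = 100 / (t90 - ts2)
= 100 / (15.3 - 2.7)
= 100 / 12.6
= 7.94 min^-1

7.94 min^-1


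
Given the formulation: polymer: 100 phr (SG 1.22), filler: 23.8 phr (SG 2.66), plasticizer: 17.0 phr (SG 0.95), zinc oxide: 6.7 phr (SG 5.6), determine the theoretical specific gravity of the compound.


Sum of weights = 147.5
Volume contributions:
  polymer: 100/1.22 = 81.9672
  filler: 23.8/2.66 = 8.9474
  plasticizer: 17.0/0.95 = 17.8947
  zinc oxide: 6.7/5.6 = 1.1964
Sum of volumes = 110.0057
SG = 147.5 / 110.0057 = 1.341

SG = 1.341


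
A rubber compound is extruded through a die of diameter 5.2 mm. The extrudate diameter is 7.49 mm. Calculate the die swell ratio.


Die swell ratio = D_extrudate / D_die
= 7.49 / 5.2
= 1.44

Die swell = 1.44


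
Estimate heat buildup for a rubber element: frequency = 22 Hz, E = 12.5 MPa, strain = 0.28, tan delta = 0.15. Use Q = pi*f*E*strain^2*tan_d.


Q = pi * f * E * strain^2 * tan_d
= pi * 22 * 12.5 * 0.28^2 * 0.15
= pi * 22 * 12.5 * 0.0784 * 0.15
= 10.1599

Q = 10.1599


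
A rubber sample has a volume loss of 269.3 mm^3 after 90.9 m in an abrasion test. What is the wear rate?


Rate = volume_loss / distance
= 269.3 / 90.9
= 2.963 mm^3/m

2.963 mm^3/m


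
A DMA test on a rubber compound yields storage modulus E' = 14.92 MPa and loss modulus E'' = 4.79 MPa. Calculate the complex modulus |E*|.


|E*| = sqrt(E'^2 + E''^2)
= sqrt(14.92^2 + 4.79^2)
= sqrt(222.6064 + 22.9441)
= 15.67 MPa

15.67 MPa


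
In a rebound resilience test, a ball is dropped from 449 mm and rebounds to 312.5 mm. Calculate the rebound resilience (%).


Resilience = h_rebound / h_drop * 100
= 312.5 / 449 * 100
= 69.6%

69.6%


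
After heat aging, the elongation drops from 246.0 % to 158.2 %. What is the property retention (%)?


Retention = aged / original * 100
= 158.2 / 246.0 * 100
= 64.3%

64.3%


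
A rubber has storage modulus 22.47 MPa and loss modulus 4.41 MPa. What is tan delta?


tan delta = E'' / E'
= 4.41 / 22.47
= 0.1963

tan delta = 0.1963


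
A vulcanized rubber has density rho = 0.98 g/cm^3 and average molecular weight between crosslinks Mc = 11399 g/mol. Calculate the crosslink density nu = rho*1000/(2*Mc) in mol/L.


nu = rho * 1000 / (2 * Mc)
nu = 0.98 * 1000 / (2 * 11399)
nu = 980.0 / 22798
nu = 0.0430 mol/L

0.0430 mol/L


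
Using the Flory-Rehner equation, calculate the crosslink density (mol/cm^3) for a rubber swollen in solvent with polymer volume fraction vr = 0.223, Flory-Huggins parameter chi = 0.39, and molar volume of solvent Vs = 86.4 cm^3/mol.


ln(1 - vr) = ln(1 - 0.223) = -0.2523
Numerator = -((-0.2523) + 0.223 + 0.39 * 0.223^2) = 0.0099
Denominator = 86.4 * (0.223^(1/3) - 0.223/2) = 42.7605
nu = 0.0099 / 42.7605 = 2.3200e-04 mol/cm^3

2.3200e-04 mol/cm^3


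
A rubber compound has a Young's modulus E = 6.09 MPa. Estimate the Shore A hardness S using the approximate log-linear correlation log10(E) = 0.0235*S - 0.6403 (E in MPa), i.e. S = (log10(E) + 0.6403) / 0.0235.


log10(E) = 0.0235*S - 0.6403  =>  S = (log10(E) + 0.6403) / 0.0235
log10(6.09) = 0.784617
S = (0.784617 + 0.6403) / 0.0235 = 1.424917 / 0.0235
S = 60.6

Shore A = 60.6


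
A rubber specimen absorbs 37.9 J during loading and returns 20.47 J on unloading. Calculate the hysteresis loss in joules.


Hysteresis loss = loading - unloading
= 37.9 - 20.47
= 17.43 J

17.43 J


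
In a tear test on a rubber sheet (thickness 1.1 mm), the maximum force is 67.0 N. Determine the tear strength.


Tear strength = force / thickness
= 67.0 / 1.1
= 60.91 N/mm

60.91 N/mm


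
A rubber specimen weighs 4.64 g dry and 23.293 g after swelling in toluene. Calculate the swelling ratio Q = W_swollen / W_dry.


Q = W_swollen / W_dry
Q = 23.293 / 4.64
Q = 5.02

Q = 5.02


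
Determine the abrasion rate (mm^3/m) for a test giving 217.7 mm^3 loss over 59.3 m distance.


Rate = volume_loss / distance
= 217.7 / 59.3
= 3.671 mm^3/m

3.671 mm^3/m


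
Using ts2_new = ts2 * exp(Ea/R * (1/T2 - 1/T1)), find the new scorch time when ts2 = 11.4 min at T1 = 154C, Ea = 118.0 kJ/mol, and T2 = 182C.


Convert temperatures: T1 = 154 + 273.15 = 427.15 K, T2 = 182 + 273.15 = 455.15 K
ts2_new = 11.4 * exp(118000 / 8.314 * (1/455.15 - 1/427.15))
1/T2 - 1/T1 = -1.4402e-04
ts2_new = 1.48 min

1.48 min


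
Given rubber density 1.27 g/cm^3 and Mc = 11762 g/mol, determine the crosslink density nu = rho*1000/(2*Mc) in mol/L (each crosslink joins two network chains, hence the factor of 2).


nu = rho * 1000 / (2 * Mc)
nu = 1.27 * 1000 / (2 * 11762)
nu = 1270.0 / 23524
nu = 0.0540 mol/L

0.0540 mol/L


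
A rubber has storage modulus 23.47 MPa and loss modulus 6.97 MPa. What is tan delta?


tan delta = E'' / E'
= 6.97 / 23.47
= 0.297

tan delta = 0.297


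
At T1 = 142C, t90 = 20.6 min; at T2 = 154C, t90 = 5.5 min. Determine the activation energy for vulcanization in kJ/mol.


T1 = 415.15 K, T2 = 427.15 K
1/T1 - 1/T2 = 6.7670e-05
ln(t1/t2) = ln(20.6/5.5) = 1.3205
Ea = 8.314 * 1.3205 / 6.7670e-05 = 162243.2992 J/mol
Ea = 162.24 kJ/mol

162.24 kJ/mol


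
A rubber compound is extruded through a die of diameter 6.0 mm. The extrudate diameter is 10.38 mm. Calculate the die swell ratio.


Die swell ratio = D_extrudate / D_die
= 10.38 / 6.0
= 1.73

Die swell = 1.73


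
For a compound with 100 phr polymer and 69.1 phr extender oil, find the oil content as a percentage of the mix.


Oil % = oil / (100 + oil) * 100
= 69.1 / (100 + 69.1) * 100
= 69.1 / 169.1 * 100
= 40.86%

40.86%


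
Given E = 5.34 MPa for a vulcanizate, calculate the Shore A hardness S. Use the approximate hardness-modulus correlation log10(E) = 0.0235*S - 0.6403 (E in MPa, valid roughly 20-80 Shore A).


log10(E) = 0.0235*S - 0.6403  =>  S = (log10(E) + 0.6403) / 0.0235
log10(5.34) = 0.727541
S = (0.727541 + 0.6403) / 0.0235 = 1.367841 / 0.0235
S = 58.2

Shore A = 58.2


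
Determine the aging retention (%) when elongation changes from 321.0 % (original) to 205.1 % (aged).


Retention = aged / original * 100
= 205.1 / 321.0 * 100
= 63.9%

63.9%


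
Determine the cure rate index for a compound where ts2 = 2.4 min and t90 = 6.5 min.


CRI = 100 / (t90 - ts2)
= 100 / (6.5 - 2.4)
= 100 / 4.1
= 24.39 min^-1

24.39 min^-1


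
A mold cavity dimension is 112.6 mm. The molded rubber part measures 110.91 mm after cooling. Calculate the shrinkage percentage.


Shrinkage = (mold - part) / mold * 100
= (112.6 - 110.91) / 112.6 * 100
= 1.69 / 112.6 * 100
= 1.5%

1.5%


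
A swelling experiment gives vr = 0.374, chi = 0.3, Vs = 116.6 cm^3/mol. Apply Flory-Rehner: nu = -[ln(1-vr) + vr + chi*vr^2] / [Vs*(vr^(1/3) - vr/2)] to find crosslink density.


ln(1 - vr) = ln(1 - 0.374) = -0.4684
Numerator = -((-0.4684) + 0.374 + 0.3 * 0.374^2) = 0.0524
Denominator = 116.6 * (0.374^(1/3) - 0.374/2) = 62.2041
nu = 0.0524 / 62.2041 = 8.4306e-04 mol/cm^3

8.4306e-04 mol/cm^3


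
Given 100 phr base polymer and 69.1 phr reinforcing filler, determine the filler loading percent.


Filler % = filler / (rubber + filler) * 100
= 69.1 / (100 + 69.1) * 100
= 69.1 / 169.1 * 100
= 40.86%

40.86%


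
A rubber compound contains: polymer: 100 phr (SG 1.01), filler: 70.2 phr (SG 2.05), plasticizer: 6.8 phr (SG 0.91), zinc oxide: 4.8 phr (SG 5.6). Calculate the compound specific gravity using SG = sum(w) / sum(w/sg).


Sum of weights = 181.8
Volume contributions:
  polymer: 100/1.01 = 99.0099
  filler: 70.2/2.05 = 34.2439
  plasticizer: 6.8/0.91 = 7.4725
  zinc oxide: 4.8/5.6 = 0.8571
Sum of volumes = 141.5835
SG = 181.8 / 141.5835 = 1.284

SG = 1.284


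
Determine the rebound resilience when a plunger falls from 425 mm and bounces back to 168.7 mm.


Resilience = h_rebound / h_drop * 100
= 168.7 / 425 * 100
= 39.7%

39.7%


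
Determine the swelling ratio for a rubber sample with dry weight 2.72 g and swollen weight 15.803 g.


Q = W_swollen / W_dry
Q = 15.803 / 2.72
Q = 5.81

Q = 5.81


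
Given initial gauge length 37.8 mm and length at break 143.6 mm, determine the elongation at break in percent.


Elongation = (Lf - L0) / L0 * 100
= (143.6 - 37.8) / 37.8 * 100
= 105.8 / 37.8 * 100
= 279.9%

279.9%


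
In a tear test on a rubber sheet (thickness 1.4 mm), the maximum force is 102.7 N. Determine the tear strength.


Tear strength = force / thickness
= 102.7 / 1.4
= 73.36 N/mm

73.36 N/mm


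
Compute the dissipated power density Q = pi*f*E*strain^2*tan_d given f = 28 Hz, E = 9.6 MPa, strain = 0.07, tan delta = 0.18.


Q = pi * f * E * strain^2 * tan_d
= pi * 28 * 9.6 * 0.07^2 * 0.18
= pi * 28 * 9.6 * 0.0049 * 0.18
= 0.7448

Q = 0.7448


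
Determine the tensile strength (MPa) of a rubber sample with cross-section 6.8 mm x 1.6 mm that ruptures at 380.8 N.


Area = width * thickness = 6.8 * 1.6 = 10.88 mm^2
TS = force / area = 380.8 / 10.88 = 35.0 MPa

35.0 MPa


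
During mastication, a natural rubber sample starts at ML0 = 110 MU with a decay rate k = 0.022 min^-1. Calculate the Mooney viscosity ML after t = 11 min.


ML = ML0 * exp(-k * t)
ML = 110 * exp(-0.022 * 11)
ML = 110 * 0.7851
ML = 86.36 MU

86.36 MU


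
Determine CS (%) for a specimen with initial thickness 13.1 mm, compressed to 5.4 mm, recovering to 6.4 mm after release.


CS = (t0 - recovered) / (t0 - ts) * 100
= (13.1 - 6.4) / (13.1 - 5.4) * 100
= 6.7 / 7.7 * 100
= 87.0%

87.0%


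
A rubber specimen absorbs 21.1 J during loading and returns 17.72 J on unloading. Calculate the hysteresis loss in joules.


Hysteresis loss = loading - unloading
= 21.1 - 17.72
= 3.38 J

3.38 J


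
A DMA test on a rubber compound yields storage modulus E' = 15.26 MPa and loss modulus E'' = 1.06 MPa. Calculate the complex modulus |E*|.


|E*| = sqrt(E'^2 + E''^2)
= sqrt(15.26^2 + 1.06^2)
= sqrt(232.8676 + 1.1236)
= 15.297 MPa

15.297 MPa


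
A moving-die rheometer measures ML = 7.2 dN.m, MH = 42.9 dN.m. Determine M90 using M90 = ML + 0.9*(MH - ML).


M90 = ML + 0.9 * (MH - ML)
M90 = 7.2 + 0.9 * (42.9 - 7.2)
M90 = 7.2 + 0.9 * 35.7
M90 = 39.33 dN.m

39.33 dN.m


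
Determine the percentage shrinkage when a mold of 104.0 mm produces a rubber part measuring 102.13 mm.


Shrinkage = (mold - part) / mold * 100
= (104.0 - 102.13) / 104.0 * 100
= 1.87 / 104.0 * 100
= 1.8%

1.8%


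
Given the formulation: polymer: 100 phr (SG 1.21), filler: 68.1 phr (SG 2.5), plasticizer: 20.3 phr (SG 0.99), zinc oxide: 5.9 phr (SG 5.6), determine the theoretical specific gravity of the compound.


Sum of weights = 194.3
Volume contributions:
  polymer: 100/1.21 = 82.6446
  filler: 68.1/2.5 = 27.2400
  plasticizer: 20.3/0.99 = 20.5051
  zinc oxide: 5.9/5.6 = 1.0536
Sum of volumes = 131.4433
SG = 194.3 / 131.4433 = 1.478

SG = 1.478


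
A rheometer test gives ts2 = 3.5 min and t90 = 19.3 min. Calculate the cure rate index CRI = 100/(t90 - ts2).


CRI = 100 / (t90 - ts2)
= 100 / (19.3 - 3.5)
= 100 / 15.8
= 6.33 min^-1

6.33 min^-1


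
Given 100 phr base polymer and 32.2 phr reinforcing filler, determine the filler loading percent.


Filler % = filler / (rubber + filler) * 100
= 32.2 / (100 + 32.2) * 100
= 32.2 / 132.2 * 100
= 24.36%

24.36%


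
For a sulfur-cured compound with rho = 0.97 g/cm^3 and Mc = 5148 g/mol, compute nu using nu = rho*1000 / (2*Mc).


nu = rho * 1000 / (2 * Mc)
nu = 0.97 * 1000 / (2 * 5148)
nu = 970.0 / 10296
nu = 0.0942 mol/L

0.0942 mol/L


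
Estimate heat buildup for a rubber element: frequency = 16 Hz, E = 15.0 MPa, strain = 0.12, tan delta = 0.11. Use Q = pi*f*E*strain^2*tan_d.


Q = pi * f * E * strain^2 * tan_d
= pi * 16 * 15.0 * 0.12^2 * 0.11
= pi * 16 * 15.0 * 0.0144 * 0.11
= 1.1943

Q = 1.1943


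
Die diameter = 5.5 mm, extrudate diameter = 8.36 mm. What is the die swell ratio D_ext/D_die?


Die swell ratio = D_extrudate / D_die
= 8.36 / 5.5
= 1.52

Die swell = 1.52


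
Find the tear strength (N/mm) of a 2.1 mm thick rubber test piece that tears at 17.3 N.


Tear strength = force / thickness
= 17.3 / 2.1
= 8.24 N/mm

8.24 N/mm


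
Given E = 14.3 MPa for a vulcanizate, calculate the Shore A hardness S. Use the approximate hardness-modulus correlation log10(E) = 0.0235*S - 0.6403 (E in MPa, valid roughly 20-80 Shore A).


log10(E) = 0.0235*S - 0.6403  =>  S = (log10(E) + 0.6403) / 0.0235
log10(14.3) = 1.155336
S = (1.155336 + 0.6403) / 0.0235 = 1.795636 / 0.0235
S = 76.4

Shore A = 76.4


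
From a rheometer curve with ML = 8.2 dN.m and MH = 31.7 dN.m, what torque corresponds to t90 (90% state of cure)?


M90 = ML + 0.9 * (MH - ML)
M90 = 8.2 + 0.9 * (31.7 - 8.2)
M90 = 8.2 + 0.9 * 23.5
M90 = 29.35 dN.m

29.35 dN.m


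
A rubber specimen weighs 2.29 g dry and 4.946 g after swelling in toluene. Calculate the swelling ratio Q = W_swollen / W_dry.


Q = W_swollen / W_dry
Q = 4.946 / 2.29
Q = 2.16

Q = 2.16


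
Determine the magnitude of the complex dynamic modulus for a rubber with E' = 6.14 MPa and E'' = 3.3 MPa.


|E*| = sqrt(E'^2 + E''^2)
= sqrt(6.14^2 + 3.3^2)
= sqrt(37.6996 + 10.8900)
= 6.971 MPa

6.971 MPa


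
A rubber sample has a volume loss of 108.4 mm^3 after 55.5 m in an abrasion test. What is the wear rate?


Rate = volume_loss / distance
= 108.4 / 55.5
= 1.953 mm^3/m

1.953 mm^3/m


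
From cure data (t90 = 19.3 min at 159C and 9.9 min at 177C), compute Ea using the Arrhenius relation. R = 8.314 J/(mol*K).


T1 = 432.15 K, T2 = 450.15 K
1/T1 - 1/T2 = 9.2530e-05
ln(t1/t2) = ln(19.3/9.9) = 0.6676
Ea = 8.314 * 0.6676 / 9.2530e-05 = 59982.7426 J/mol
Ea = 59.98 kJ/mol

59.98 kJ/mol


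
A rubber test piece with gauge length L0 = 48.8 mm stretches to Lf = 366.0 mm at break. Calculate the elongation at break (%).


Elongation = (Lf - L0) / L0 * 100
= (366.0 - 48.8) / 48.8 * 100
= 317.2 / 48.8 * 100
= 650.0%

650.0%


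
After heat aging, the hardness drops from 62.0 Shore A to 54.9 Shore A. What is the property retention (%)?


Retention = aged / original * 100
= 54.9 / 62.0 * 100
= 88.5%

88.5%


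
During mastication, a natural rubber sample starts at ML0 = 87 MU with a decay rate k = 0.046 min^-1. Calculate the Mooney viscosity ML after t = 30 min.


ML = ML0 * exp(-k * t)
ML = 87 * exp(-0.046 * 30)
ML = 87 * 0.2516
ML = 21.89 MU

21.89 MU


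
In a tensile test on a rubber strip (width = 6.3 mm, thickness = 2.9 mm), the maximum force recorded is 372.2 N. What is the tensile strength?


Area = width * thickness = 6.3 * 2.9 = 18.27 mm^2
TS = force / area = 372.2 / 18.27 = 20.37 MPa

20.37 MPa


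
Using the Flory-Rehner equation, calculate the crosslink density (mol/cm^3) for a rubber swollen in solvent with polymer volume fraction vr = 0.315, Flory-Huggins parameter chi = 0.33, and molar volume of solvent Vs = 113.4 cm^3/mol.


ln(1 - vr) = ln(1 - 0.315) = -0.3783
Numerator = -((-0.3783) + 0.315 + 0.33 * 0.315^2) = 0.0306
Denominator = 113.4 * (0.315^(1/3) - 0.315/2) = 59.2979
nu = 0.0306 / 59.2979 = 5.1591e-04 mol/cm^3

5.1591e-04 mol/cm^3


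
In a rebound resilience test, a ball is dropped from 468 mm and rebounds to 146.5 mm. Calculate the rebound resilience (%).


Resilience = h_rebound / h_drop * 100
= 146.5 / 468 * 100
= 31.3%

31.3%


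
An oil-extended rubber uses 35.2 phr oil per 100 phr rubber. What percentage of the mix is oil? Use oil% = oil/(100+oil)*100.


Oil % = oil / (100 + oil) * 100
= 35.2 / (100 + 35.2) * 100
= 35.2 / 135.2 * 100
= 26.04%

26.04%


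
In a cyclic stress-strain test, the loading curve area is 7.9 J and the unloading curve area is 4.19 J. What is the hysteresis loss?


Hysteresis loss = loading - unloading
= 7.9 - 4.19
= 3.71 J

3.71 J


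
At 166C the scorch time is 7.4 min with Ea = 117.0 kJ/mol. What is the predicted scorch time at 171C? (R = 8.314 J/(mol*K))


Convert temperatures: T1 = 166 + 273.15 = 439.15 K, T2 = 171 + 273.15 = 444.15 K
ts2_new = 7.4 * exp(117000 / 8.314 * (1/444.15 - 1/439.15))
1/T2 - 1/T1 = -2.5635e-05
ts2_new = 5.16 min

5.16 min


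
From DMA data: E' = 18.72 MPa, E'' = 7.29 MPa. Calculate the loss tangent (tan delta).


tan delta = E'' / E'
= 7.29 / 18.72
= 0.3894

tan delta = 0.3894


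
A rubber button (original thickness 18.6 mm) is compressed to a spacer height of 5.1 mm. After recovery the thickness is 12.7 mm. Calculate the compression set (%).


CS = (t0 - recovered) / (t0 - ts) * 100
= (18.6 - 12.7) / (18.6 - 5.1) * 100
= 5.9 / 13.5 * 100
= 43.7%

43.7%


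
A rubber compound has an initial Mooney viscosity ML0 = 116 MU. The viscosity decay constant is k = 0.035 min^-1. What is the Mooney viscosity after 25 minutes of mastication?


ML = ML0 * exp(-k * t)
ML = 116 * exp(-0.035 * 25)
ML = 116 * 0.4169
ML = 48.36 MU

48.36 MU


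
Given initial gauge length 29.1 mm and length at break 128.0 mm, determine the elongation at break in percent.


Elongation = (Lf - L0) / L0 * 100
= (128.0 - 29.1) / 29.1 * 100
= 98.9 / 29.1 * 100
= 339.9%

339.9%


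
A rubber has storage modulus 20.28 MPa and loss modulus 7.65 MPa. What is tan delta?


tan delta = E'' / E'
= 7.65 / 20.28
= 0.3772

tan delta = 0.3772


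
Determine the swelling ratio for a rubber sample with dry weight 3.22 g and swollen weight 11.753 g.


Q = W_swollen / W_dry
Q = 11.753 / 3.22
Q = 3.65

Q = 3.65
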